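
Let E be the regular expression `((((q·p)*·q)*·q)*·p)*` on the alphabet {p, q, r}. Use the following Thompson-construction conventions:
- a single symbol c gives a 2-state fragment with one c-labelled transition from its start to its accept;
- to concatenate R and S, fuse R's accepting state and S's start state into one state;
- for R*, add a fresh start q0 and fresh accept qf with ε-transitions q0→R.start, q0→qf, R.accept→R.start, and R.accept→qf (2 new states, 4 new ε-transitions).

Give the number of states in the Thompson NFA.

14

By structural recursion:
Each of the 5 symbol leaves contributes a 2-state fragment.
  q·p → 3 states
  (q·p)* → 5 states
  (q·p)*·q → 6 states
  ((q·p)*·q)* → 8 states
  ((q·p)*·q)*·q → 9 states
  (((q·p)*·q)*·q)* → 11 states
  (((q·p)*·q)*·q)*·p → 12 states
  ((((q·p)*·q)*·q)*·p)* → 14 states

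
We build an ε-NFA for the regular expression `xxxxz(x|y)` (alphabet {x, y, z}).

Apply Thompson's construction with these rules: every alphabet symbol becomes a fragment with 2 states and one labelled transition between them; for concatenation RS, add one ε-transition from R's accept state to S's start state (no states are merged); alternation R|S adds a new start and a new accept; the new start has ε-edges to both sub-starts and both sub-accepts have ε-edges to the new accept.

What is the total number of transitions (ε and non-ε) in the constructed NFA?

Recursing over subexpressions:
Each of the 7 symbol leaves contributes 1 transition (1 symbol, 0 ε).
  x|y — 6 transitions (2 symbol, 4 ε)
  xxxxz(x|y) — 16 transitions (7 symbol, 9 ε)

16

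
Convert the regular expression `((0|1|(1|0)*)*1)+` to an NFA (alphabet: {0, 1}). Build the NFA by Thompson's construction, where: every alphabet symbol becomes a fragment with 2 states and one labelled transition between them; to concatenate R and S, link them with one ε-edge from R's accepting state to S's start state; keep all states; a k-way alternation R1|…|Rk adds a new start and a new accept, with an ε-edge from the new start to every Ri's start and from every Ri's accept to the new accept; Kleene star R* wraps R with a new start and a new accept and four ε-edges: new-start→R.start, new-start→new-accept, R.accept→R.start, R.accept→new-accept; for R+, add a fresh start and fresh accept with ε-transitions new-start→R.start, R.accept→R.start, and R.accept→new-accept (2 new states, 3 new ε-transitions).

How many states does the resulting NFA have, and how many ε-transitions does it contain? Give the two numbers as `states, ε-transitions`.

20, 22

By structural recursion:
Each of the 5 symbol leaves contributes 2 states and 0 ε-transitions.
  1|0 — 6 states, 4 ε-transitions
  (1|0)* — 8 states, 8 ε-transitions
  0|1|(1|0)* — 14 states, 14 ε-transitions
  (0|1|(1|0)*)* — 16 states, 18 ε-transitions
  (0|1|(1|0)*)*1 — 18 states, 19 ε-transitions
  ((0|1|(1|0)*)*1)+ — 20 states, 22 ε-transitions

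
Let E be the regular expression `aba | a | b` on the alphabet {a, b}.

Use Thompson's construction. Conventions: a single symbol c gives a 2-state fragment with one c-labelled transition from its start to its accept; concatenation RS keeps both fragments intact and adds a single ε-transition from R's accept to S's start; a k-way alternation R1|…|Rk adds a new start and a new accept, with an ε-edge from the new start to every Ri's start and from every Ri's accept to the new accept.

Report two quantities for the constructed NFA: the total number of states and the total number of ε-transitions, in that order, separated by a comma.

12, 8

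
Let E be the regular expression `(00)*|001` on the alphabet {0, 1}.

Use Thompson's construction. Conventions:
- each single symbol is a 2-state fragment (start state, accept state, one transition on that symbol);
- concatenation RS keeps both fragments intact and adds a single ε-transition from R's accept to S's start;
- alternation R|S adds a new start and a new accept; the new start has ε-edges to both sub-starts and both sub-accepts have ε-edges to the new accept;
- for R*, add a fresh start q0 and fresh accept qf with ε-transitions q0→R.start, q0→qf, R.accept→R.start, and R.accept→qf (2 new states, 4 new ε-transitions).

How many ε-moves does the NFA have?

11

Per subexpression:
Each of the 5 symbol leaves contributes 0 ε-transitions.
  00 = 1 ε-transition
  (00)* = 5 ε-transitions
  001 = 2 ε-transitions
  (00)*|001 = 11 ε-transitions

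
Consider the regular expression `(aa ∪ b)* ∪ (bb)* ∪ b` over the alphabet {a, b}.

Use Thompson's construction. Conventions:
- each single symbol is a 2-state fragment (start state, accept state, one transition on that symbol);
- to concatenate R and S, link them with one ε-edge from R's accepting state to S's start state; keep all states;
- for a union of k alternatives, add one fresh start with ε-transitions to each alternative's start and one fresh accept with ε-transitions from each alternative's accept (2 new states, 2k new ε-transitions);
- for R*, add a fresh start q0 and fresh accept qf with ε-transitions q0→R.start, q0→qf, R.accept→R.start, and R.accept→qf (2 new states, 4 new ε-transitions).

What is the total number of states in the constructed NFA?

20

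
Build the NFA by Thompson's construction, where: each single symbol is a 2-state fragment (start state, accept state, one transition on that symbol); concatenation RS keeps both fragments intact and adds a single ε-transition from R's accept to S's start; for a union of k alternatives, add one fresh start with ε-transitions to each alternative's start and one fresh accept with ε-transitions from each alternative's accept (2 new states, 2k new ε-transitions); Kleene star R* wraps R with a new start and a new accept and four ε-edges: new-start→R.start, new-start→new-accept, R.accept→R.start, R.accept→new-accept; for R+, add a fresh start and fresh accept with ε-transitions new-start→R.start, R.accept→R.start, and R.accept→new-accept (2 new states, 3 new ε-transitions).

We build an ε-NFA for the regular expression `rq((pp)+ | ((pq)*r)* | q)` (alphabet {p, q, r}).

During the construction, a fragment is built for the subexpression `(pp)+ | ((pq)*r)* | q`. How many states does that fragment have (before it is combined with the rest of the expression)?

20

Fragment for `(pp)+ | ((pq)*r)* | q`:
Each of the 6 symbol leaves contributes a 2-state fragment.
  pp = 4 states
  (pp)+ = 6 states
  pq = 4 states
  (pq)* = 6 states
  (pq)*r = 8 states
  ((pq)*r)* = 10 states
  (pp)+ | ((pq)*r)* | q = 20 states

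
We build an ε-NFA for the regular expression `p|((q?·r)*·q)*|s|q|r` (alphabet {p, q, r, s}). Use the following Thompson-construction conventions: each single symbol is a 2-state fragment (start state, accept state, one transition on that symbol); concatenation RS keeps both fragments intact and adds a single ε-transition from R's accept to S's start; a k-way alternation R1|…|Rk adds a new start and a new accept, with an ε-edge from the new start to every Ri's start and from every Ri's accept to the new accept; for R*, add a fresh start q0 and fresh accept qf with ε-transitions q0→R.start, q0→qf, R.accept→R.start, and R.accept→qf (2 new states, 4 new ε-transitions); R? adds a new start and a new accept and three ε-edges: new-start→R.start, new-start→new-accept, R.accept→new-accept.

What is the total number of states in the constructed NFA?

22

Recursing over subexpressions:
Each of the 7 symbol leaves contributes a 2-state fragment.
  q? → 4 states
  q?·r → 6 states
  (q?·r)* → 8 states
  (q?·r)*·q → 10 states
  ((q?·r)*·q)* → 12 states
  p|((q?·r)*·q)*|s|q|r → 22 states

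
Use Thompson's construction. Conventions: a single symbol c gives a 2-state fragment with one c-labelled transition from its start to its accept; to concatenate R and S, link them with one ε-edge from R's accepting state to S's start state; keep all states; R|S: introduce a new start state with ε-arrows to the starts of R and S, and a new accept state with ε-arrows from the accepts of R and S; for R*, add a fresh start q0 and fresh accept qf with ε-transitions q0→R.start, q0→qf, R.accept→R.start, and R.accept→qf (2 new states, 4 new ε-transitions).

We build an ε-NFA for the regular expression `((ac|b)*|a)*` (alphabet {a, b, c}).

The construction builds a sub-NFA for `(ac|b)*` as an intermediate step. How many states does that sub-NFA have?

Fragment for `(ac|b)*`:
Each of the 3 symbol leaves contributes a 2-state fragment.
  ac → 4 states
  ac|b → 8 states
  (ac|b)* → 10 states

10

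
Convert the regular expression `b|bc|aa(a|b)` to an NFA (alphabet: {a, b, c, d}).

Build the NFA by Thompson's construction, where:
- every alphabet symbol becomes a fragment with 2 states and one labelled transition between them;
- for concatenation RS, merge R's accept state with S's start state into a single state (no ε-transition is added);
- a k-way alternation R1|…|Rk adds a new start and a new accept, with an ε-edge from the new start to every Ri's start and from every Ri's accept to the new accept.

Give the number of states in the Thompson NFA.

Building bottom-up:
Each of the 7 symbol leaves contributes a 2-state fragment.
  bc : 3 states
  a|b : 6 states
  aa(a|b) : 8 states
  b|bc|aa(a|b) : 15 states

15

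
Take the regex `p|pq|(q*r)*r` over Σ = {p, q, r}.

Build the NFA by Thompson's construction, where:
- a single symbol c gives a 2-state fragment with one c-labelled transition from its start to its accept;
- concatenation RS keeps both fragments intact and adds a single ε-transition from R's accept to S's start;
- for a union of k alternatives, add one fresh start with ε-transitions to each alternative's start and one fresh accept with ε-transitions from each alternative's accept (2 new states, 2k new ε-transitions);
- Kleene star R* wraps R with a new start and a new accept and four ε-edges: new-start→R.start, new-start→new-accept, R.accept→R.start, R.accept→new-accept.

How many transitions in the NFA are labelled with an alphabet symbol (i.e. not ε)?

Building bottom-up:
Each of the 6 symbol leaves contributes exactly 1 symbol transition.
  pq = 2 symbol transitions
  q* = 1 symbol transition
  q*r = 2 symbol transitions
  (q*r)* = 2 symbol transitions
  (q*r)*r = 3 symbol transitions
  p|pq|(q*r)*r = 6 symbol transitions

6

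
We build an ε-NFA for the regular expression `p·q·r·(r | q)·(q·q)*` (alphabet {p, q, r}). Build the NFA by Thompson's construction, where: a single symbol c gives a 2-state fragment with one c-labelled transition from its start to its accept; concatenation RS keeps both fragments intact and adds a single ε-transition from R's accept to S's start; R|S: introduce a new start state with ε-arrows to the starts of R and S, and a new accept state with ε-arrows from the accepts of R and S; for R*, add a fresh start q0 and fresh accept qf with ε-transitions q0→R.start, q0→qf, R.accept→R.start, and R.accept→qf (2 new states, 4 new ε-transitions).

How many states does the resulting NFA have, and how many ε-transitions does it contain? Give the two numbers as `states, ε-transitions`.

Recursing over subexpressions:
Each of the 7 symbol leaves contributes 2 states and 0 ε-transitions.
  r | q → 6 states, 4 ε-transitions
  q·q → 4 states, 1 ε-transition
  (q·q)* → 6 states, 5 ε-transitions
  p·q·r·(r | q)·(q·q)* → 18 states, 13 ε-transitions

18, 13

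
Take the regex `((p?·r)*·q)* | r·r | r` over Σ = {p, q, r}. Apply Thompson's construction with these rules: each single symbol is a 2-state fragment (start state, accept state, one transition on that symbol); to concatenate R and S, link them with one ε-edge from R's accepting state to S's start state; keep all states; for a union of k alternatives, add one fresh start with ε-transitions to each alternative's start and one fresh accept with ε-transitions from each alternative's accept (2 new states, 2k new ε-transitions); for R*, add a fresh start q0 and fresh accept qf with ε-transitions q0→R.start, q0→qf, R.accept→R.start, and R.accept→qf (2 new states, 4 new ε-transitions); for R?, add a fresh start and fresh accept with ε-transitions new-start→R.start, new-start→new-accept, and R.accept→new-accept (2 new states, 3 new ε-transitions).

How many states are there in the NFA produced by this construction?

20

Building bottom-up:
Each of the 6 symbol leaves contributes a 2-state fragment.
  p? : 4 states
  p?·r : 6 states
  (p?·r)* : 8 states
  (p?·r)*·q : 10 states
  ((p?·r)*·q)* : 12 states
  r·r : 4 states
  ((p?·r)*·q)* | r·r | r : 20 states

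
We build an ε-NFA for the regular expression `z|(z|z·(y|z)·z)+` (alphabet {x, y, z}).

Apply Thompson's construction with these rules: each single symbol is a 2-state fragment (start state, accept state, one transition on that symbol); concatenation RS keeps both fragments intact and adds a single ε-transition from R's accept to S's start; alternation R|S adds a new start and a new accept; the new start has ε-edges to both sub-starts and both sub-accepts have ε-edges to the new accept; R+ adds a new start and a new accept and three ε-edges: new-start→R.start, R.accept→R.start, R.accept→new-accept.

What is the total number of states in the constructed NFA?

20

Bottom-up over the parse tree:
Each of the 6 symbol leaves contributes a 2-state fragment.
  y|z = 6 states
  z·(y|z)·z = 10 states
  z|z·(y|z)·z = 14 states
  (z|z·(y|z)·z)+ = 16 states
  z|(z|z·(y|z)·z)+ = 20 states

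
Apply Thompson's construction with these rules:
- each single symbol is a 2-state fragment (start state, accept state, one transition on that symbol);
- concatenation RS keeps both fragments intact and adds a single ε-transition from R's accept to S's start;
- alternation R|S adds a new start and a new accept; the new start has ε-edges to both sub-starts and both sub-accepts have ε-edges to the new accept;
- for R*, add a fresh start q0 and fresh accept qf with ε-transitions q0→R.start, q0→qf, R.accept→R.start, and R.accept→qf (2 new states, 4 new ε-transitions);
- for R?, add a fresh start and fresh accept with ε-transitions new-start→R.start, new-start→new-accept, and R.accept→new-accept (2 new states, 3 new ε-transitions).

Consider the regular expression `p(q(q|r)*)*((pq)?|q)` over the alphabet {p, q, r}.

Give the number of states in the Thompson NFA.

Bottom-up over the parse tree:
Each of the 7 symbol leaves contributes a 2-state fragment.
  q|r = 6 states
  (q|r)* = 8 states
  q(q|r)* = 10 states
  (q(q|r)*)* = 12 states
  pq = 4 states
  (pq)? = 6 states
  (pq)?|q = 10 states
  p(q(q|r)*)*((pq)?|q) = 24 states

24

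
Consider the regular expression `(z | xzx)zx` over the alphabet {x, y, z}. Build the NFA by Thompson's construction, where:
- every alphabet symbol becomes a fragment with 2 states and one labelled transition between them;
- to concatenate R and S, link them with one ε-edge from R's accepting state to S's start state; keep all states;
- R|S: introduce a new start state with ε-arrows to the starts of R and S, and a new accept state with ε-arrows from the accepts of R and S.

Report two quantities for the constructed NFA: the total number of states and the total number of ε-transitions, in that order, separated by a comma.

Bottom-up over the parse tree:
Each of the 6 symbol leaves contributes 2 states and 0 ε-transitions.
  xzx = 6 states, 2 ε-transitions
  z | xzx = 10 states, 6 ε-transitions
  (z | xzx)zx = 14 states, 8 ε-transitions

14, 8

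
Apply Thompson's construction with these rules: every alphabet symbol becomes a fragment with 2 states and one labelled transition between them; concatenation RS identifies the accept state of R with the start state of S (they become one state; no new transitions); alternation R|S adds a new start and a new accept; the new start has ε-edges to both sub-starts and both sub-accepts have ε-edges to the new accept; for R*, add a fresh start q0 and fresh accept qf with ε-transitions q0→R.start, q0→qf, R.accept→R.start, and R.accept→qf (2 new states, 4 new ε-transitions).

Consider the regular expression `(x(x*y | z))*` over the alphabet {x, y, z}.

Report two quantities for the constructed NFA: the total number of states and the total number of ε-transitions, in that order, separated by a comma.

By structural recursion:
Each of the 4 symbol leaves contributes 2 states and 0 ε-transitions.
  x* = 4 states, 4 ε-transitions
  x*y = 5 states, 4 ε-transitions
  x*y | z = 9 states, 8 ε-transitions
  x(x*y | z) = 10 states, 8 ε-transitions
  (x(x*y | z))* = 12 states, 12 ε-transitions

12, 12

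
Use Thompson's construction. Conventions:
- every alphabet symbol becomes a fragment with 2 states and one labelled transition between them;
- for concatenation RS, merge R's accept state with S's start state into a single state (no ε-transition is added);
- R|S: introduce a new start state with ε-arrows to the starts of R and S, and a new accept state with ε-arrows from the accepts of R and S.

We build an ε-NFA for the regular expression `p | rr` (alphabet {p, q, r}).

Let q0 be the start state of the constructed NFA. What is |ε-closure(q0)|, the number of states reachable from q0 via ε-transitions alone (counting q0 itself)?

Work bottom-up. For each fragment F, track |ε-closure(F.start)| and whether F's accept lies in that closure (i.e. whether F accepts ε). A single-symbol fragment has closure size 1 and does not accept ε.
  rr → same as the first factor's closure: |closure| = 1
  p | rr → |closure| = 1 + 1 + 1 = 3 (the new accept is not ε-reachable since no branch accepts ε)

3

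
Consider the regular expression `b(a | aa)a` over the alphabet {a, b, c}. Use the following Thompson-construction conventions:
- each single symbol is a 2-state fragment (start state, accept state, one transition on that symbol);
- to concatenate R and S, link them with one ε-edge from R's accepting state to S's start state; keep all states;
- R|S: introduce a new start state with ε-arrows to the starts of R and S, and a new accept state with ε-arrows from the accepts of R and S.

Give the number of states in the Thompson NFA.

By structural recursion:
Each of the 5 symbol leaves contributes a 2-state fragment.
  aa : 4 states
  a | aa : 8 states
  b(a | aa)a : 12 states

12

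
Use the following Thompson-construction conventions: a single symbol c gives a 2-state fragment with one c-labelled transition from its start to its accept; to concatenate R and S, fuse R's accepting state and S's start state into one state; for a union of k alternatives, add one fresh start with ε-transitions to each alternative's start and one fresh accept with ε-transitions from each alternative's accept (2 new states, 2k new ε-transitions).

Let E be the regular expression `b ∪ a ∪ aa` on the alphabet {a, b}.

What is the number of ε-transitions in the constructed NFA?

Building bottom-up:
Each of the 4 symbol leaves contributes 0 ε-transitions.
  aa = 0 ε-transitions
  b ∪ a ∪ aa = 6 ε-transitions

6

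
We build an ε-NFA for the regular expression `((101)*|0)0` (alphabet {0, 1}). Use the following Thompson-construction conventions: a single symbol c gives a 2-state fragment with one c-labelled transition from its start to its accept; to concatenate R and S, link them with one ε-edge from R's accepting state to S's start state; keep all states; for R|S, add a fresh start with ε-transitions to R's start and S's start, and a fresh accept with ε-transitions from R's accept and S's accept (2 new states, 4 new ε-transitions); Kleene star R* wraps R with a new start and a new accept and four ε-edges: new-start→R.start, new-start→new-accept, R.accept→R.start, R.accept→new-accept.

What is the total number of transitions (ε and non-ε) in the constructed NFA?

Per subexpression:
Each of the 5 symbol leaves contributes 1 transition (1 symbol, 0 ε).
  101 — 5 transitions (3 symbol, 2 ε)
  (101)* — 9 transitions (3 symbol, 6 ε)
  (101)*|0 — 14 transitions (4 symbol, 10 ε)
  ((101)*|0)0 — 16 transitions (5 symbol, 11 ε)

16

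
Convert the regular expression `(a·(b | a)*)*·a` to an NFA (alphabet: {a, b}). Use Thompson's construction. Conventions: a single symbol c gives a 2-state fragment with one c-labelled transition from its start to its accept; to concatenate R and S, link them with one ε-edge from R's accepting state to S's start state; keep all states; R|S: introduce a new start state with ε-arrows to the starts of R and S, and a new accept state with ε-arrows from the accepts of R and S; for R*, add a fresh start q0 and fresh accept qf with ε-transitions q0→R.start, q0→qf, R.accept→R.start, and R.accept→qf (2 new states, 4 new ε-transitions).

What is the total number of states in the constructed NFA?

14

Bottom-up over the parse tree:
Each of the 4 symbol leaves contributes a 2-state fragment.
  b | a — 6 states
  (b | a)* — 8 states
  a·(b | a)* — 10 states
  (a·(b | a)*)* — 12 states
  (a·(b | a)*)*·a — 14 states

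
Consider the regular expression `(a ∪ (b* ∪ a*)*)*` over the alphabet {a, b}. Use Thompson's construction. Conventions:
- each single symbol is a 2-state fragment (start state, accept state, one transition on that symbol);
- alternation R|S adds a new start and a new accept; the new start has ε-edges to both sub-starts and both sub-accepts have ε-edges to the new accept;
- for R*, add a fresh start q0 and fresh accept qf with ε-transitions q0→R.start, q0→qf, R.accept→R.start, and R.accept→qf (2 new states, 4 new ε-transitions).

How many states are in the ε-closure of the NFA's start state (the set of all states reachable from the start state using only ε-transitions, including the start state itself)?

15

Work bottom-up. For each fragment F, track |ε-closure(F.start)| and whether F's accept lies in that closure (i.e. whether F accepts ε). A single-symbol fragment has closure size 1 and does not accept ε.
  b* — the star's fresh start ε-reaches both the body's start and the fresh accept: |ε-closure| = 2 + 1 = 3
  a* — |ε-closure| = 1 (new start) + 1 (body) + 1 (new accept) = 3
  b* ∪ a* — |ε-closure| = 1 (new start) + (3 + 3) + 1 (new accept, since some branch ε-reaches its own accept) = 8
  (b* ∪ a*)* — the star's fresh start ε-reaches both the body's start and the fresh accept: |ε-closure| = 2 + 8 = 10
  a ∪ (b* ∪ a*)* — new start ε-reaches every alternative's start; at least one alternative accepts ε, so the union's new accept is reached too: |ε-closure| = 1 + 1 + 10 + 1 = 13
  (a ∪ (b* ∪ a*)*)* — new start has ε-edges to the inner start and to the new accept, so |ε-closure| = 2 + 13 = 15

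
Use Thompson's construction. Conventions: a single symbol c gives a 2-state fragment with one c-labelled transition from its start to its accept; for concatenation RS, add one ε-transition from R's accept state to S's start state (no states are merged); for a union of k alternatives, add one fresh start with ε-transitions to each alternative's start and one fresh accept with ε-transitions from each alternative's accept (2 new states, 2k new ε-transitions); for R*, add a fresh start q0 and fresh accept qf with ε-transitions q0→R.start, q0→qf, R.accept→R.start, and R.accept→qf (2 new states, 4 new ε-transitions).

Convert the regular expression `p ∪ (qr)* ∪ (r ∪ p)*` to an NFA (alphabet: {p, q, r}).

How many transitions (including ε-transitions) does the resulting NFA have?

24

Bottom-up over the parse tree:
Each of the 5 symbol leaves contributes 1 transition (1 symbol, 0 ε).
  qr → 3 transitions (2 symbol, 1 ε)
  (qr)* → 7 transitions (2 symbol, 5 ε)
  r ∪ p → 6 transitions (2 symbol, 4 ε)
  (r ∪ p)* → 10 transitions (2 symbol, 8 ε)
  p ∪ (qr)* ∪ (r ∪ p)* → 24 transitions (5 symbol, 19 ε)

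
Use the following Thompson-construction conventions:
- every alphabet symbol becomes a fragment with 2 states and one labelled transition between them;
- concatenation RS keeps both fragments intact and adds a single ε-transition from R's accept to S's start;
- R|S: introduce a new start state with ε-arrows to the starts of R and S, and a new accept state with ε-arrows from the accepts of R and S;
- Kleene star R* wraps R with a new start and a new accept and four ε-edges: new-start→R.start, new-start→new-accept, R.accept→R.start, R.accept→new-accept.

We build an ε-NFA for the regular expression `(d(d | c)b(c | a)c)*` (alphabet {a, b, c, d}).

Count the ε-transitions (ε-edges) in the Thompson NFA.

16

Recursing over subexpressions:
Each of the 7 symbol leaves contributes 0 ε-transitions.
  d | c = 4 ε-transitions
  c | a = 4 ε-transitions
  d(d | c)b(c | a)c = 12 ε-transitions
  (d(d | c)b(c | a)c)* = 16 ε-transitions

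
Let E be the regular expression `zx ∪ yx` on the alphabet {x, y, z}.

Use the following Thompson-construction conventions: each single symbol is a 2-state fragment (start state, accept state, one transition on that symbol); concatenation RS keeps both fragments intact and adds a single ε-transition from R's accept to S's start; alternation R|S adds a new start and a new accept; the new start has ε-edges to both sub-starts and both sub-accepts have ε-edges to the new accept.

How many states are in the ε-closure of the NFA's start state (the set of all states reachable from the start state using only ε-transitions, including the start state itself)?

Work bottom-up. For each fragment F, track |ε-closure(F.start)| and whether F's accept lies in that closure (i.e. whether F accepts ε). A single-symbol fragment has closure size 1 and does not accept ε.
  zx — |closure| equals the left operand's closure size = 1 (its accept is not ε-reachable, so the closure stops there)
  yx — same as the first factor's closure: |closure| = 1
  zx ∪ yx — |closure| = 1 + 1 + 1 = 3 (the new accept is not ε-reachable since no branch accepts ε)

3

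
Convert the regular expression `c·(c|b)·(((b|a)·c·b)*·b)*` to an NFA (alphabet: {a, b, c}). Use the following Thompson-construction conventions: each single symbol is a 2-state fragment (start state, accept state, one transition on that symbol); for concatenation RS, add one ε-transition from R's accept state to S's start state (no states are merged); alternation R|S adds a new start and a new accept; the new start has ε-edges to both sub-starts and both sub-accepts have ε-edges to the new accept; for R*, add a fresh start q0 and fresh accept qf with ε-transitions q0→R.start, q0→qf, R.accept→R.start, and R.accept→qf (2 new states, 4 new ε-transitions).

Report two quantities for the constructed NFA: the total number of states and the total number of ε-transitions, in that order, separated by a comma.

24, 21

By structural recursion:
Each of the 8 symbol leaves contributes 2 states and 0 ε-transitions.
  c|b — 6 states, 4 ε-transitions
  b|a — 6 states, 4 ε-transitions
  (b|a)·c·b — 10 states, 6 ε-transitions
  ((b|a)·c·b)* — 12 states, 10 ε-transitions
  ((b|a)·c·b)*·b — 14 states, 11 ε-transitions
  (((b|a)·c·b)*·b)* — 16 states, 15 ε-transitions
  c·(c|b)·(((b|a)·c·b)*·b)* — 24 states, 21 ε-transitions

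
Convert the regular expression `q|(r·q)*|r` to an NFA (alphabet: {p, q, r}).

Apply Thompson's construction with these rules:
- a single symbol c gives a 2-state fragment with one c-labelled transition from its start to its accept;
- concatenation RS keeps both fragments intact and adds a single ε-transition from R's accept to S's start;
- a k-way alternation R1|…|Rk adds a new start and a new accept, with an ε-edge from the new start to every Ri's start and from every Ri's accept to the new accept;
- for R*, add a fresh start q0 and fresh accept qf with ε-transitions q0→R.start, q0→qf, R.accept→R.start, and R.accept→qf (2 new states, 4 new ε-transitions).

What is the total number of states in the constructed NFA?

12

Per subexpression:
Each of the 4 symbol leaves contributes a 2-state fragment.
  r·q → 4 states
  (r·q)* → 6 states
  q|(r·q)*|r → 12 states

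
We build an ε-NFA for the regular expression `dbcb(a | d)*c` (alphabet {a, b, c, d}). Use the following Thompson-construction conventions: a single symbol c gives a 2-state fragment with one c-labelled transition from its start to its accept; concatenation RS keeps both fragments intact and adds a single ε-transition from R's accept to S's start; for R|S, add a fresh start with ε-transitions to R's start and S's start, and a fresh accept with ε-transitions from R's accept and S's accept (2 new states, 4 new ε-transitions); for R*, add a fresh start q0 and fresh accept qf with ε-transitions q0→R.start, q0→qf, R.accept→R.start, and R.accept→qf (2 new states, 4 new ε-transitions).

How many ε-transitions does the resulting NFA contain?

Recursing over subexpressions:
Each of the 7 symbol leaves contributes 0 ε-transitions.
  a | d → 4 ε-transitions
  (a | d)* → 8 ε-transitions
  dbcb(a | d)*c → 13 ε-transitions

13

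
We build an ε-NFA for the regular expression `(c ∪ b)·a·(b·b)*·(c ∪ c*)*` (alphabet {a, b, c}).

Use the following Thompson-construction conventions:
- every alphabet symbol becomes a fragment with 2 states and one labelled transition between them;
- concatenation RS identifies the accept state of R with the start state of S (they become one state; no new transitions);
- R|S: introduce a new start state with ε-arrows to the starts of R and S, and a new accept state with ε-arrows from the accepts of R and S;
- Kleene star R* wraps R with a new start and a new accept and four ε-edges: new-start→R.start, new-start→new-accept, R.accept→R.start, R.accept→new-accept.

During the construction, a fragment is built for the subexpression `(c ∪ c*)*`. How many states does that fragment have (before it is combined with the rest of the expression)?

10

Fragment for `(c ∪ c*)*`:
Each of the 2 symbol leaves contributes a 2-state fragment.
  c* — 4 states
  c ∪ c* — 8 states
  (c ∪ c*)* — 10 states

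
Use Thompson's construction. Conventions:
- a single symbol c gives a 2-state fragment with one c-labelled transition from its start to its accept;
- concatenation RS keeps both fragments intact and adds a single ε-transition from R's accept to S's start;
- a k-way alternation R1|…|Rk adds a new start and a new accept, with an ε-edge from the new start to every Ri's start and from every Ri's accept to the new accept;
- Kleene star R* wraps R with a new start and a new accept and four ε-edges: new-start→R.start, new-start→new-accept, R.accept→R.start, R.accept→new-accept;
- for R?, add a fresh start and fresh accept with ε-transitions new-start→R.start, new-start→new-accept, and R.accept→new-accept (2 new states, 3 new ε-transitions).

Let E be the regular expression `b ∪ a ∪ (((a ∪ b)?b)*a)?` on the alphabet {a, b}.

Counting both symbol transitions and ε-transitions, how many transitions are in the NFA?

By structural recursion:
Each of the 6 symbol leaves contributes 1 transition (1 symbol, 0 ε).
  a ∪ b → 6 transitions (2 symbol, 4 ε)
  (a ∪ b)? → 9 transitions (2 symbol, 7 ε)
  (a ∪ b)?b → 11 transitions (3 symbol, 8 ε)
  ((a ∪ b)?b)* → 15 transitions (3 symbol, 12 ε)
  ((a ∪ b)?b)*a → 17 transitions (4 symbol, 13 ε)
  (((a ∪ b)?b)*a)? → 20 transitions (4 symbol, 16 ε)
  b ∪ a ∪ (((a ∪ b)?b)*a)? → 28 transitions (6 symbol, 22 ε)

28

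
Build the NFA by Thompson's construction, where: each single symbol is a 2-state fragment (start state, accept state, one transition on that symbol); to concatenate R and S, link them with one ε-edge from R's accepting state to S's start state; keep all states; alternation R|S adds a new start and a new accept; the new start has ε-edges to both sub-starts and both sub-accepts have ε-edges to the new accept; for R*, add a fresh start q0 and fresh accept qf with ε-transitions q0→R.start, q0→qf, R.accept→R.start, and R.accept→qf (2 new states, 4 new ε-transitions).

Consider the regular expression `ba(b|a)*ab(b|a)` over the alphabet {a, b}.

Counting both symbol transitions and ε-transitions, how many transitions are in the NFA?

25

Recursing over subexpressions:
Each of the 8 symbol leaves contributes 1 transition (1 symbol, 0 ε).
  b|a → 6 transitions (2 symbol, 4 ε)
  (b|a)* → 10 transitions (2 symbol, 8 ε)
  b|a → 6 transitions (2 symbol, 4 ε)
  ba(b|a)*ab(b|a) → 25 transitions (8 symbol, 17 ε)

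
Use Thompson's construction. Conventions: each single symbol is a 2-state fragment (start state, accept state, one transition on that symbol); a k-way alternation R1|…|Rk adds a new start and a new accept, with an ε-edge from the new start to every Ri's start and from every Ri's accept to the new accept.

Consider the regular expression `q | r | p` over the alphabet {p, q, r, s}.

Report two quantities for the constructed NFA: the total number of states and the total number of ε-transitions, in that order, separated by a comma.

8, 6

Building bottom-up:
Each of the 3 symbol leaves contributes 2 states and 0 ε-transitions.
  q | r | p → 8 states, 6 ε-transitions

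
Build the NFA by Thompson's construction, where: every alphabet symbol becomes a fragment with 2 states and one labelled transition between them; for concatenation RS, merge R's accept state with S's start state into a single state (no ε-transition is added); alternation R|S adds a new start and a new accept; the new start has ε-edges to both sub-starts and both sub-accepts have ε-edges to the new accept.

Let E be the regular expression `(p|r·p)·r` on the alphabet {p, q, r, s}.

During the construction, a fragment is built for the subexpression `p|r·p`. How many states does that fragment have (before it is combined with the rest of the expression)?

7

Fragment for `p|r·p`:
Each of the 3 symbol leaves contributes a 2-state fragment.
  r·p : 3 states
  p|r·p : 7 states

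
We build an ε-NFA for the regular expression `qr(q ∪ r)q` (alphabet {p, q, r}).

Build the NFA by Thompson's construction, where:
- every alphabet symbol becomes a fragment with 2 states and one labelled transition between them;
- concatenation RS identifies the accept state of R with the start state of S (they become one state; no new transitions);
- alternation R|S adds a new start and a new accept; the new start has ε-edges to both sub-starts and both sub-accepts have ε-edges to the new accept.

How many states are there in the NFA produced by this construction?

9

Building bottom-up:
Each of the 5 symbol leaves contributes a 2-state fragment.
  q ∪ r = 6 states
  qr(q ∪ r)q = 9 states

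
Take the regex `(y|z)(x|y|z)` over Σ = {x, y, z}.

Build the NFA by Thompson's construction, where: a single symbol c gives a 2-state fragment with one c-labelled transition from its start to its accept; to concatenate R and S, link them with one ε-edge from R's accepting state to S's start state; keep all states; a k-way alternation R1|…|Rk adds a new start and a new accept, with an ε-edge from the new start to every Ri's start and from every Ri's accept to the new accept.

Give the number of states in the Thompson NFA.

14

Building bottom-up:
Each of the 5 symbol leaves contributes a 2-state fragment.
  y|z : 6 states
  x|y|z : 8 states
  (y|z)(x|y|z) : 14 states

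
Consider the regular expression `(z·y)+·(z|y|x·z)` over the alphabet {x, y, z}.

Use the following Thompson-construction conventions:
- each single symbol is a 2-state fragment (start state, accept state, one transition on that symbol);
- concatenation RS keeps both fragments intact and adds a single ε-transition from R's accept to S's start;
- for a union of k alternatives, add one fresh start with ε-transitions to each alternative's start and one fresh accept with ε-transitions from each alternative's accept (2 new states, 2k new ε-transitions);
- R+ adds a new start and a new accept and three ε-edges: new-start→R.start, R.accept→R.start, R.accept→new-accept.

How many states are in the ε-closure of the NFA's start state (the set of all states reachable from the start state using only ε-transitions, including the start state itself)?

2

Let C(F) = |ε-closure(F.start)| within fragment F, and note whether F accepts ε. Symbol fragments have C = 1 and do not accept ε. Then:
  z·y → same as the first factor's closure: |ε-closure| = 1
  (z·y)+ → |ε-closure| = 1 + 1 = 2 (the body doesn't accept ε, so the new accept is not reached)
  x·z → |ε-closure| equals the left operand's closure size = 1 (its accept is not ε-reachable, so the closure stops there)
  z|y|x·z → new start ε-reaches every alternative's start; none of them accept ε, so the new accept is not reached: |ε-closure| = 1 + 1 + 1 + 1 = 4
  (z·y)+·(z|y|x·z) → |ε-closure| equals the left operand's closure size = 2 (its accept is not ε-reachable, so the closure stops there)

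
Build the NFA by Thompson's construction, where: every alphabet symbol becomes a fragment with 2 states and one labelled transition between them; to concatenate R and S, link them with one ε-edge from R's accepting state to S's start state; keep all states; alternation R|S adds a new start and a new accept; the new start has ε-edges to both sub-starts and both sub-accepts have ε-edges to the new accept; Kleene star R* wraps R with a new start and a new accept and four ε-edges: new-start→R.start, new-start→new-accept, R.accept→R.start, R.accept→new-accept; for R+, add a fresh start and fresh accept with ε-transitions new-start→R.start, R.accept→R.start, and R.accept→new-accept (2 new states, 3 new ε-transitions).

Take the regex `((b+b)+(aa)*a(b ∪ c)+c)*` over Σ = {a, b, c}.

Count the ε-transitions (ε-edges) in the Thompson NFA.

27

Building bottom-up:
Each of the 8 symbol leaves contributes 0 ε-transitions.
  b+ — 3 ε-transitions
  b+b — 4 ε-transitions
  (b+b)+ — 7 ε-transitions
  aa — 1 ε-transition
  (aa)* — 5 ε-transitions
  b ∪ c — 4 ε-transitions
  (b ∪ c)+ — 7 ε-transitions
  (b+b)+(aa)*a(b ∪ c)+c — 23 ε-transitions
  ((b+b)+(aa)*a(b ∪ c)+c)* — 27 ε-transitions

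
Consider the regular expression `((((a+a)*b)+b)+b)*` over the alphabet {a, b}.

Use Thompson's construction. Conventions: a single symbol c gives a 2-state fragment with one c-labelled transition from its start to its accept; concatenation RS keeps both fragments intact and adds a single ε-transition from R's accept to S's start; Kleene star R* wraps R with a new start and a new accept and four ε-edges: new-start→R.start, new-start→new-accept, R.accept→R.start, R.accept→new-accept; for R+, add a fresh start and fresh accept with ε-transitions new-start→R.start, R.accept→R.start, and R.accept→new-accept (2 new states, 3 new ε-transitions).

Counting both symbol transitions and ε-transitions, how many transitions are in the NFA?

Recursing over subexpressions:
Each of the 5 symbol leaves contributes 1 transition (1 symbol, 0 ε).
  a+ → 4 transitions (1 symbol, 3 ε)
  a+a → 6 transitions (2 symbol, 4 ε)
  (a+a)* → 10 transitions (2 symbol, 8 ε)
  (a+a)*b → 12 transitions (3 symbol, 9 ε)
  ((a+a)*b)+ → 15 transitions (3 symbol, 12 ε)
  ((a+a)*b)+b → 17 transitions (4 symbol, 13 ε)
  (((a+a)*b)+b)+ → 20 transitions (4 symbol, 16 ε)
  (((a+a)*b)+b)+b → 22 transitions (5 symbol, 17 ε)
  ((((a+a)*b)+b)+b)* → 26 transitions (5 symbol, 21 ε)

26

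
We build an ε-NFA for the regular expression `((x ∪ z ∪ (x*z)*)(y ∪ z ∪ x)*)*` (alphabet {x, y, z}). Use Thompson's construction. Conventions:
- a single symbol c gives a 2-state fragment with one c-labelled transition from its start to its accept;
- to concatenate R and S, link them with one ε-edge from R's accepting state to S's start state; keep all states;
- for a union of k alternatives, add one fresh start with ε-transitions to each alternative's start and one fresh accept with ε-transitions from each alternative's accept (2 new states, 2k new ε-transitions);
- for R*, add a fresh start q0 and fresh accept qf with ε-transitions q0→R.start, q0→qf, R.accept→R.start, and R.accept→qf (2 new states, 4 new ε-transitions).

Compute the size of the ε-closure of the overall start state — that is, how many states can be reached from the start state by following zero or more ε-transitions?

18

Work bottom-up. For each fragment F, track |ε-closure(F.start)| and whether F's accept lies in that closure (i.e. whether F accepts ε). A single-symbol fragment has closure size 1 and does not accept ε.
  x* — C = 1 (new start) + 1 (body) + 1 (new accept) = 3
  x*z — the left operand accepts ε, so the closure extends into the next operand (via the concat ε-link); C = 3 + 1 = 4
  (x*z)* — C = 1 (new start) + 4 (body) + 1 (new accept) = 6
  x ∪ z ∪ (x*z)* — new start ε-reaches every alternative's start; at least one alternative accepts ε, so the union's new accept is reached too: C = 1 + 1 + 1 + 6 + 1 = 10
  y ∪ z ∪ x — new start ε-reaches every alternative's start; none of them accept ε, so the new accept is not reached: C = 1 + 1 + 1 + 1 = 4
  (y ∪ z ∪ x)* — C = 1 (new start) + 4 (body) + 1 (new accept) = 6
  (x ∪ z ∪ (x*z)*)(y ∪ z ∪ x)* — C = 10 + 6 = 16 (closure spills across the concat boundary because the left factor accepts ε)
  ((x ∪ z ∪ (x*z)*)(y ∪ z ∪ x)*)* — C = 1 (new start) + 16 (body) + 1 (new accept) = 18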